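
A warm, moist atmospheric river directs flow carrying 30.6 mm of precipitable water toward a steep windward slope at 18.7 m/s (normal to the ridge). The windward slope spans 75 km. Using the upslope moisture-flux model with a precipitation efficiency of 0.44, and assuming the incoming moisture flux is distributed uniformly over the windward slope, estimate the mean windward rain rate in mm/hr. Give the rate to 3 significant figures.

Incoming column moisture flux per unit ridge length: F = V × PW = 18.7 × 30.6 = 572.22 mm·m/s.
Spread over the 75 km slope with efficiency ε = 0.44: R = ε·F/W = 0.44 × 572.22 / 75000 m = 3.357e-03 mm/s.
R = 3.357e-03 × 3600 = 12.1 mm/hr.

R ≈ 12.1 mm/hr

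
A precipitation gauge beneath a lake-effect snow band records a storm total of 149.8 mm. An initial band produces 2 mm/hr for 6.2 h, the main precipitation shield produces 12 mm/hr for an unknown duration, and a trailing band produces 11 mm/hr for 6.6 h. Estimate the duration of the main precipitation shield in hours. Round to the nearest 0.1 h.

Known phases: 2 × 6.2 + 11 × 6.6 = 12.4 + 72.6 = 85 mm.
Remaining depth = 149.8 − 85 = 64.8 mm.
Duration = 64.8 / 12 = 5.4 h.

duration ≈ 5.4 h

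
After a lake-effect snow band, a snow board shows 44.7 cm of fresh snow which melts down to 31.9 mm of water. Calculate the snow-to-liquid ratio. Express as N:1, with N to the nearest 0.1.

ratio ≈ 14.0

Ratio = snow depth / SWE = 447 mm / 31.9 mm = 14.0, i.e. 14.0:1.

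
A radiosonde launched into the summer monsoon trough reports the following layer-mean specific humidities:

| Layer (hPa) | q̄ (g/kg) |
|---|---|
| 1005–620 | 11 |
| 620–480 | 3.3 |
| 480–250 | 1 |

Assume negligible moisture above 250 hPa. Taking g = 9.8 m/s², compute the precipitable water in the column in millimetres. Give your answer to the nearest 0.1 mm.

PW ≈ 50.3 mm

Precipitable water is the column-integrated vapour mass per unit area: PW = (1/g) Σ q̄ Δp, with q in kg/kg and Δp in Pa (1 kg/m² of water = 1 mm).
Layer 1005–620 hPa: Δp = 385 hPa = 38500 Pa, q̄ = 0.011 kg/kg → 0.011 × 38500 / 9.8 = 43.21 mm
Layer 620–480 hPa: Δp = 140 hPa = 14000 Pa, q̄ = 0.0033 kg/kg → 0.0033 × 14000 / 9.8 = 4.71 mm
Layer 480–250 hPa: Δp = 230 hPa = 23000 Pa, q̄ = 0.001 kg/kg → 0.001 × 23000 / 9.8 = 2.35 mm
PW = 43.21 + 4.71 + 2.35 = 50.27 ≈ 50.3 mm.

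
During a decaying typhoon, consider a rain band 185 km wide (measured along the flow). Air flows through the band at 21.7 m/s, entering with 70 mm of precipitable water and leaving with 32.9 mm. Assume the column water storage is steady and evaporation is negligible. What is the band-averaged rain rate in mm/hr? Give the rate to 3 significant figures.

Column moisture flux per unit crosswind length is F = V × PW.
Inflow: F_in = 21.7 × 70 = 1519 mm·m/s
Outflow: F_out = 21.7 × 32.9 = 713.93 mm·m/s
Steady-state rate R = (F_in − F_out)/L = (1519 − 713.93) / 185000 m = 4.352e-03 mm/s.
R = 4.352e-03 × 3600 = 15.7 mm/hr.

R ≈ 15.7 mm/hr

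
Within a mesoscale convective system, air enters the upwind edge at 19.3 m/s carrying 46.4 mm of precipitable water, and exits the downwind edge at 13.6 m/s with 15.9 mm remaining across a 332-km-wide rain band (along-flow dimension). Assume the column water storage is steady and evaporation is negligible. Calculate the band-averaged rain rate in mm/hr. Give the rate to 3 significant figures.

R ≈ 7.37 mm/hr

Column moisture flux per unit crosswind length is F = V × PW.
Inflow: F_in = 19.3 × 46.4 = 895.52 mm·m/s
Outflow: F_out = 13.6 × 15.9 = 216.24 mm·m/s
Steady-state rate R = (F_in − F_out)/L = (895.52 − 216.24) / 332000 m = 2.046e-03 mm/s.
R = 2.046e-03 × 3600 = 7.37 mm/hr.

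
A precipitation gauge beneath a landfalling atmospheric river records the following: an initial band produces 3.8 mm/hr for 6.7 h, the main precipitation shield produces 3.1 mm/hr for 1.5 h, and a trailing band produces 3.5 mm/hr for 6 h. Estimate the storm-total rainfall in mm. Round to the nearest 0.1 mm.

Total = Σ Rᵢ Δtᵢ = 3.8 × 6.7 + 3.1 × 1.5 + 3.5 × 6
      = 25.46 + 4.65 + 21 = 51.1 mm.

total ≈ 51.1 mm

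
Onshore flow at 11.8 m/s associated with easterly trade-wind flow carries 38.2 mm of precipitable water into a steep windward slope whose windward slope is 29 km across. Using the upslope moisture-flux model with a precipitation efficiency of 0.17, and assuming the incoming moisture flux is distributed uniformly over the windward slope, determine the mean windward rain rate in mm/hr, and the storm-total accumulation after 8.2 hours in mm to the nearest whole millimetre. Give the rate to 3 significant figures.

R ≈ 9.51 mm/hr; total ≈ 78 mm

Incoming column moisture flux per unit ridge length: F = V × PW = 11.8 × 38.2 = 450.76 mm·m/s.
Spread over the 29 km slope with efficiency ε = 0.17: R = ε·F/W = 0.17 × 450.76 / 29000 m = 2.642e-03 mm/s.
R = 2.642e-03 × 3600 = 9.51 mm/hr.
Over 8.2 h: total = 9.51 × 8.2 = 77.982 ≈ 78 mm.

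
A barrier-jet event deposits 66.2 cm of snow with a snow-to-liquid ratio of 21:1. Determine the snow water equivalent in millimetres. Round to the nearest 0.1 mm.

SWE = snow depth / ratio = 66.2 cm / 21 = 3.152 cm = 31.5 mm.

SWE ≈ 31.5 mm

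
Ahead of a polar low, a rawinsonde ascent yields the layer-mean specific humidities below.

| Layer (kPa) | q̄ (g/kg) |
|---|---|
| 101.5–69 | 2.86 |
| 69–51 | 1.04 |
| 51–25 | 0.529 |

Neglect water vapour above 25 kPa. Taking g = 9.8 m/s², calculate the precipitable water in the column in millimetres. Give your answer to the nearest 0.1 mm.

Precipitable water is the column-integrated vapour mass per unit area: PW = (1/g) Σ q̄ Δp, with q in kg/kg and Δp in Pa (1 kg/m² of water = 1 mm).
Layer 101.5–69 kPa: Δp = 325 hPa = 32500 Pa, q̄ = 0.00286 kg/kg → 0.00286 × 32500 / 9.8 = 9.48 mm
Layer 69–51 kPa: Δp = 180 hPa = 18000 Pa, q̄ = 0.00104 kg/kg → 0.00104 × 18000 / 9.8 = 1.91 mm
Layer 51–25 kPa: Δp = 260 hPa = 26000 Pa, q̄ = 0.000529 kg/kg → 0.000529 × 26000 / 9.8 = 1.40 mm
PW = 9.48 + 1.91 + 1.40 = 12.79 ≈ 12.8 mm.

PW ≈ 12.8 mm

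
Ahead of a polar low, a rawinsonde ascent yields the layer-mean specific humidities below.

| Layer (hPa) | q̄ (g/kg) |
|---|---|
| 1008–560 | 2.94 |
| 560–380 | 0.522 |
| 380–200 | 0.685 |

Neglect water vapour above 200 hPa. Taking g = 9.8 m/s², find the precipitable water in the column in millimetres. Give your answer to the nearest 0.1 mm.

PW ≈ 15.7 mm

Precipitable water is the column-integrated vapour mass per unit area: PW = (1/g) Σ q̄ Δp, with q in kg/kg and Δp in Pa (1 kg/m² of water = 1 mm).
Layer 1008–560 hPa: Δp = 448 hPa = 44800 Pa, q̄ = 0.00294 kg/kg → 0.00294 × 44800 / 9.8 = 13.44 mm
Layer 560–380 hPa: Δp = 180 hPa = 18000 Pa, q̄ = 0.000522 kg/kg → 0.000522 × 18000 / 9.8 = 0.96 mm
Layer 380–200 hPa: Δp = 180 hPa = 18000 Pa, q̄ = 0.000685 kg/kg → 0.000685 × 18000 / 9.8 = 1.26 mm
PW = 13.44 + 0.96 + 1.26 = 15.66 ≈ 15.7 mm.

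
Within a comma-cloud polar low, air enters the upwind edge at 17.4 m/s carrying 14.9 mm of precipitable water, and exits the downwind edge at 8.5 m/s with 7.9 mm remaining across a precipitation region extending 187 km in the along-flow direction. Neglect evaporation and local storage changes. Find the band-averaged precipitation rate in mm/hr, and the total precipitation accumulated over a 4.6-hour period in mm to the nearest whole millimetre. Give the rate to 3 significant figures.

R ≈ 3.70 mm/hr; total ≈ 17 mm

Column moisture flux per unit crosswind length is F = V × PW.
Inflow: F_in = 17.4 × 14.9 = 259.26 mm·m/s
Outflow: F_out = 8.5 × 7.9 = 67.15 mm·m/s
Steady-state rate R = (F_in − F_out)/L = (259.26 − 67.15) / 187000 m = 1.027e-03 mm/s.
R = 1.027e-03 × 3600 = 3.70 mm/hr.
Over 4.6 h: total = 3.70 × 4.6 = 17.02 ≈ 17 mm.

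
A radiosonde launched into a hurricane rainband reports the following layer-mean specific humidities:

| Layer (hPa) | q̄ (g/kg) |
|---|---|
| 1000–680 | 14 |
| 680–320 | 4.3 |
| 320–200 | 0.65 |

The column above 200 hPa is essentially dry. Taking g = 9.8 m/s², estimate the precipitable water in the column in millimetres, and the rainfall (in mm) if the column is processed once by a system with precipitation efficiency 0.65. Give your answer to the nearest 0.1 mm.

Precipitable water is the column-integrated vapour mass per unit area: PW = (1/g) Σ q̄ Δp, with q in kg/kg and Δp in Pa (1 kg/m² of water = 1 mm).
Layer 1000–680 hPa: Δp = 320 hPa = 32000 Pa, q̄ = 0.014 kg/kg → 0.014 × 32000 / 9.8 = 45.71 mm
Layer 680–320 hPa: Δp = 360 hPa = 36000 Pa, q̄ = 0.0043 kg/kg → 0.0043 × 36000 / 9.8 = 15.80 mm
Layer 320–200 hPa: Δp = 120 hPa = 12000 Pa, q̄ = 0.00065 kg/kg → 0.00065 × 12000 / 9.8 = 0.80 mm
PW = 45.71 + 15.80 + 0.80 = 62.31 ≈ 62.3 mm.
Rainfall = ε × PW = 0.65 × 62.3 = 40.5 mm.

PW ≈ 62.3 mm; rainfall ≈ 40.5 mm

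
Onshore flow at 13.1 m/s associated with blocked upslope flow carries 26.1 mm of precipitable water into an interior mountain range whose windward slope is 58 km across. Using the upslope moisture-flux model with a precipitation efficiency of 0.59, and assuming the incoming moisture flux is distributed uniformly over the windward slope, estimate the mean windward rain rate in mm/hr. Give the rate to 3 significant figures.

Incoming column moisture flux per unit ridge length: F = V × PW = 13.1 × 26.1 = 341.91 mm·m/s.
Spread over the 58 km slope with efficiency ε = 0.59: R = ε·F/W = 0.59 × 341.91 / 58000 m = 3.478e-03 mm/s.
R = 3.478e-03 × 3600 = 12.5 mm/hr.

R ≈ 12.5 mm/hr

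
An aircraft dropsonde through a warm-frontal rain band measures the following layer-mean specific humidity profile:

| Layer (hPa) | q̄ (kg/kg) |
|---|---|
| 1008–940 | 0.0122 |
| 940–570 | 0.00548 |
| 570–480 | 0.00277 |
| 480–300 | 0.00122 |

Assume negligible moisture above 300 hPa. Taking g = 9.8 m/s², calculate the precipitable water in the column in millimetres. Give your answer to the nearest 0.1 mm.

PW ≈ 33.9 mm

Precipitable water is the column-integrated vapour mass per unit area: PW = (1/g) Σ q̄ Δp, with q in kg/kg and Δp in Pa (1 kg/m² of water = 1 mm).
Layer 1008–940 hPa: Δp = 68 hPa = 6800 Pa, q̄ = 0.0122 kg/kg → 0.0122 × 6800 / 9.8 = 8.47 mm
Layer 940–570 hPa: Δp = 370 hPa = 37000 Pa, q̄ = 0.00548 kg/kg → 0.00548 × 37000 / 9.8 = 20.69 mm
Layer 570–480 hPa: Δp = 90 hPa = 9000 Pa, q̄ = 0.00277 kg/kg → 0.00277 × 9000 / 9.8 = 2.54 mm
Layer 480–300 hPa: Δp = 180 hPa = 18000 Pa, q̄ = 0.00122 kg/kg → 0.00122 × 18000 / 9.8 = 2.24 mm
PW = 8.47 + 20.69 + 2.54 + 2.24 = 33.94 ≈ 33.9 mm.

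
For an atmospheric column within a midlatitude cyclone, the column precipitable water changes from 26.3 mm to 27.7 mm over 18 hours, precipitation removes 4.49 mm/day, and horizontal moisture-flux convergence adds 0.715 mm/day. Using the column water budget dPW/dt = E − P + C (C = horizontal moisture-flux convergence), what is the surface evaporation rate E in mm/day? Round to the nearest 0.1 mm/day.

dPW/dt = (27.7 − 26.3) mm / (18/24 day) = +1.867 mm/day.
E = dPW/dt + P − C = (+1.867) + 4.49 − (0.715) = 5.6 mm/day.

E ≈ 5.6 mm/day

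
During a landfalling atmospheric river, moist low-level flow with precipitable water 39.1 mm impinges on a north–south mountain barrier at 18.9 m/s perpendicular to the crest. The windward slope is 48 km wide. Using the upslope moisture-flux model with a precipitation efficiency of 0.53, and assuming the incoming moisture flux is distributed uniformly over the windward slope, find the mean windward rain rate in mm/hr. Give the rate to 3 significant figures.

R ≈ 29.4 mm/hr

Incoming column moisture flux per unit ridge length: F = V × PW = 18.9 × 39.1 = 738.99 mm·m/s.
Spread over the 48 km slope with efficiency ε = 0.53: R = ε·F/W = 0.53 × 738.99 / 48000 m = 8.160e-03 mm/s.
R = 8.160e-03 × 3600 = 29.4 mm/hr.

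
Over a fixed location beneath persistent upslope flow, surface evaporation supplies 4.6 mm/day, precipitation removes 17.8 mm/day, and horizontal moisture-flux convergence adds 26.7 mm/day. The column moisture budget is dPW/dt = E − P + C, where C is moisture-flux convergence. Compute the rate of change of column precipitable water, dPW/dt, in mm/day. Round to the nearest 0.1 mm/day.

dPW/dt = E − P + C = 4.6 − 17.8 + (26.7) = 13.5 mm/day.

dPW/dt ≈ 13.5 mm/day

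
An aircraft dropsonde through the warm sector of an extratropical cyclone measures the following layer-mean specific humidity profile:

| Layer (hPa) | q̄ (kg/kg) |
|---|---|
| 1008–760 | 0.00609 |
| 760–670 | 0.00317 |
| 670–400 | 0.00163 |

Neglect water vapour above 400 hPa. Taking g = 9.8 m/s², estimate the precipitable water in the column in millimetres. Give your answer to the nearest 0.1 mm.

PW ≈ 22.8 mm

Precipitable water is the column-integrated vapour mass per unit area: PW = (1/g) Σ q̄ Δp, with q in kg/kg and Δp in Pa (1 kg/m² of water = 1 mm).
Layer 1008–760 hPa: Δp = 248 hPa = 24800 Pa, q̄ = 0.00609 kg/kg → 0.00609 × 24800 / 9.8 = 15.41 mm
Layer 760–670 hPa: Δp = 90 hPa = 9000 Pa, q̄ = 0.00317 kg/kg → 0.00317 × 9000 / 9.8 = 2.91 mm
Layer 670–400 hPa: Δp = 270 hPa = 27000 Pa, q̄ = 0.00163 kg/kg → 0.00163 × 27000 / 9.8 = 4.49 mm
PW = 15.41 + 2.91 + 4.49 = 22.81 ≈ 22.8 mm.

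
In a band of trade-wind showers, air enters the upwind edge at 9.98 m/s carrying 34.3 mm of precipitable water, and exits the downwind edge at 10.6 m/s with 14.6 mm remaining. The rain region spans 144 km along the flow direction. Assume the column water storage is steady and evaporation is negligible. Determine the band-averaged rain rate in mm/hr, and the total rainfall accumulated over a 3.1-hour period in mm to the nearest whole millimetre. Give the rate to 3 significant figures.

R ≈ 4.69 mm/hr; total ≈ 15 mm

Column moisture flux per unit crosswind length is F = V × PW.
Inflow: F_in = 9.98 × 34.3 = 342.314 mm·m/s
Outflow: F_out = 10.6 × 14.6 = 154.76 mm·m/s
Steady-state rate R = (F_in − F_out)/L = (342.314 − 154.76) / 144000 m = 1.302e-03 mm/s.
R = 1.302e-03 × 3600 = 4.69 mm/hr.
Over 3.1 h: total = 4.69 × 3.1 = 14.539 ≈ 15 mm.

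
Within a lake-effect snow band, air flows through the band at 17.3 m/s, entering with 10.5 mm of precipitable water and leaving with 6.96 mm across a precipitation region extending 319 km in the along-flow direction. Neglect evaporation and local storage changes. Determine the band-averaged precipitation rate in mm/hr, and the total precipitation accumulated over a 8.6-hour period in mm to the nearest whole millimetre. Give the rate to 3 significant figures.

R ≈ 0.691 mm/hr; total ≈ 6 mm

Column moisture flux per unit crosswind length is F = V × PW.
Inflow: F_in = 17.3 × 10.5 = 181.65 mm·m/s
Outflow: F_out = 17.3 × 6.96 = 120.408 mm·m/s
Steady-state rate R = (F_in − F_out)/L = (181.65 − 120.408) / 319000 m = 1.920e-04 mm/s.
R = 1.920e-04 × 3600 = 0.691 mm/hr.
Over 8.6 h: total = 0.691 × 8.6 = 5.9426 ≈ 6 mm.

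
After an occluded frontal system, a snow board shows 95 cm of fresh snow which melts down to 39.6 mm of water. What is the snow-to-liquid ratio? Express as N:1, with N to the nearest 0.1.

ratio ≈ 24.0

Ratio = snow depth / SWE = 950 mm / 39.6 mm = 24.0, i.e. 24.0:1.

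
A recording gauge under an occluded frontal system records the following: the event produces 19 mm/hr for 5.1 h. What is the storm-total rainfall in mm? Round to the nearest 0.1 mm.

Total = Σ Rᵢ Δtᵢ = 19 × 5.1
      = 96.9 = 96.9 mm.

total ≈ 96.9 mm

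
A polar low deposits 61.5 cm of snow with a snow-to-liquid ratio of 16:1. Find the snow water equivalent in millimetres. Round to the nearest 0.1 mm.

SWE = snow depth / ratio = 61.5 cm / 16 = 3.844 cm = 38.4 mm.

SWE ≈ 38.4 mm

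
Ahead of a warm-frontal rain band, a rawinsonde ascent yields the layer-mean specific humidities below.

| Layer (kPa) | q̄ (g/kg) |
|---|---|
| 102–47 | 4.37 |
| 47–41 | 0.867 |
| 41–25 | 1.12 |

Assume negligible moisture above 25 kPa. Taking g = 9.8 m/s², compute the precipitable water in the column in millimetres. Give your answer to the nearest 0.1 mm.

PW ≈ 26.9 mm

Precipitable water is the column-integrated vapour mass per unit area: PW = (1/g) Σ q̄ Δp, with q in kg/kg and Δp in Pa (1 kg/m² of water = 1 mm).
Layer 102–47 kPa: Δp = 550 hPa = 55000 Pa, q̄ = 0.00437 kg/kg → 0.00437 × 55000 / 9.8 = 24.53 mm
Layer 47–41 kPa: Δp = 60 hPa = 6000 Pa, q̄ = 0.000867 kg/kg → 0.000867 × 6000 / 9.8 = 0.53 mm
Layer 41–25 kPa: Δp = 160 hPa = 16000 Pa, q̄ = 0.00112 kg/kg → 0.00112 × 16000 / 9.8 = 1.83 mm
PW = 24.53 + 0.53 + 1.83 = 26.89 ≈ 26.9 mm.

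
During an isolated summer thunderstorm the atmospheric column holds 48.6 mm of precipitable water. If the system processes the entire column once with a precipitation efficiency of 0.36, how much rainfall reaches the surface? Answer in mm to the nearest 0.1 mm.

rainfall ≈ 17.5 mm

Rainfall = ε × PW = 0.36 × 48.6 = 17.5 mm.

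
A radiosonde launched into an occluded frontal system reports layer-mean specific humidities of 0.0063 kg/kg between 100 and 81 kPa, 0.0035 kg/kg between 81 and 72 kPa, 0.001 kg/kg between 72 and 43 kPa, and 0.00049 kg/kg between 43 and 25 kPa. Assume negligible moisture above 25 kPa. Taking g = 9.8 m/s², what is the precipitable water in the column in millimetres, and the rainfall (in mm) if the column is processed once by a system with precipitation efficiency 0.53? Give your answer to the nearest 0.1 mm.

Precipitable water is the column-integrated vapour mass per unit area: PW = (1/g) Σ q̄ Δp, with q in kg/kg and Δp in Pa (1 kg/m² of water = 1 mm).
Layer 100–81 kPa: Δp = 190 hPa = 19000 Pa, q̄ = 0.0063 kg/kg → 0.0063 × 19000 / 9.8 = 12.21 mm
Layer 81–72 kPa: Δp = 90 hPa = 9000 Pa, q̄ = 0.0035 kg/kg → 0.0035 × 9000 / 9.8 = 3.21 mm
Layer 72–43 kPa: Δp = 290 hPa = 29000 Pa, q̄ = 0.001 kg/kg → 0.001 × 29000 / 9.8 = 2.96 mm
Layer 43–25 kPa: Δp = 180 hPa = 18000 Pa, q̄ = 0.00049 kg/kg → 0.00049 × 18000 / 9.8 = 0.90 mm
PW = 12.21 + 3.21 + 2.96 + 0.90 = 19.28 ≈ 19.3 mm.
Rainfall = ε × PW = 0.53 × 19.3 = 10.2 mm.

PW ≈ 19.3 mm; rainfall ≈ 10.2 mm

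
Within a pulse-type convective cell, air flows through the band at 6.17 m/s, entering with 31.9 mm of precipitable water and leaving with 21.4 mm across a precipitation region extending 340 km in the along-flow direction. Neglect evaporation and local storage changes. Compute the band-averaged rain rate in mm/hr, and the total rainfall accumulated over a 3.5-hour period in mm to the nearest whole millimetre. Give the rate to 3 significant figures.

Column moisture flux per unit crosswind length is F = V × PW.
Inflow: F_in = 6.17 × 31.9 = 196.823 mm·m/s
Outflow: F_out = 6.17 × 21.4 = 132.038 mm·m/s
Steady-state rate R = (F_in − F_out)/L = (196.823 − 132.038) / 340000 m = 1.905e-04 mm/s.
R = 1.905e-04 × 3600 = 0.686 mm/hr.
Over 3.5 h: total = 0.686 × 3.5 = 2.401 ≈ 2 mm.

R ≈ 0.686 mm/hr; total ≈ 2 mm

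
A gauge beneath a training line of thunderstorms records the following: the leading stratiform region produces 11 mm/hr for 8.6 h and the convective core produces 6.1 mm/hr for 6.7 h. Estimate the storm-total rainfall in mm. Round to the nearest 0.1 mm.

total ≈ 135.5 mm

Total = Σ Rᵢ Δtᵢ = 11 × 8.6 + 6.1 × 6.7
      = 94.6 + 40.87 = 135.5 mm.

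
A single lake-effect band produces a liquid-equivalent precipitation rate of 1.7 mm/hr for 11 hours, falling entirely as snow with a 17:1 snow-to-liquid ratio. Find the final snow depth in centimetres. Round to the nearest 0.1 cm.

snow depth ≈ 31.8 cm

Liquid-equivalent depth = 1.7 × 11 = 18.7 mm.
Snow depth = 18.7 mm × 17 = 317.9 mm = 31.8 cm.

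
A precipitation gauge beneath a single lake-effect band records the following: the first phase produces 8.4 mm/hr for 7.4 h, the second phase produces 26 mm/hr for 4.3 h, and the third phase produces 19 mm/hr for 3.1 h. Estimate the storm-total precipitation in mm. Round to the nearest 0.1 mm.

total ≈ 232.9 mm

Total = Σ Rᵢ Δtᵢ = 8.4 × 7.4 + 26 × 4.3 + 19 × 3.1
      = 62.16 + 111.8 + 58.9 = 232.9 mm.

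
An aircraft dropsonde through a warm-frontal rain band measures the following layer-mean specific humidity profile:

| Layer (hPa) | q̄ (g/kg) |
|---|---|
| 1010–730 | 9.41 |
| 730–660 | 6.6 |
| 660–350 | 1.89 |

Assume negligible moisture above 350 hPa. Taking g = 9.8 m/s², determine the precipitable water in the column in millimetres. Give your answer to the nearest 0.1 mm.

PW ≈ 37.6 mm

Precipitable water is the column-integrated vapour mass per unit area: PW = (1/g) Σ q̄ Δp, with q in kg/kg and Δp in Pa (1 kg/m² of water = 1 mm).
Layer 1010–730 hPa: Δp = 280 hPa = 28000 Pa, q̄ = 0.00941 kg/kg → 0.00941 × 28000 / 9.8 = 26.89 mm
Layer 730–660 hPa: Δp = 70 hPa = 7000 Pa, q̄ = 0.0066 kg/kg → 0.0066 × 7000 / 9.8 = 4.71 mm
Layer 660–350 hPa: Δp = 310 hPa = 31000 Pa, q̄ = 0.00189 kg/kg → 0.00189 × 31000 / 9.8 = 5.98 mm
PW = 26.89 + 4.71 + 5.98 = 37.58 ≈ 37.6 mm.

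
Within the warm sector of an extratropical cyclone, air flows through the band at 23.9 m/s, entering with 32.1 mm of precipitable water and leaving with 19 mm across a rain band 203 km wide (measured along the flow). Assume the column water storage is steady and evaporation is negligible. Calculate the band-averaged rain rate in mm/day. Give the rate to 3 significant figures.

R ≈ 133 mm/day

Column moisture flux per unit crosswind length is F = V × PW.
Inflow: F_in = 23.9 × 32.1 = 767.19 mm·m/s
Outflow: F_out = 23.9 × 19 = 454.1 mm·m/s
Steady-state rate R = (F_in − F_out)/L = (767.19 − 454.1) / 203000 m = 1.542e-03 mm/s.
R = 1.542e-03 × 3600 × 24 = 133 mm/day.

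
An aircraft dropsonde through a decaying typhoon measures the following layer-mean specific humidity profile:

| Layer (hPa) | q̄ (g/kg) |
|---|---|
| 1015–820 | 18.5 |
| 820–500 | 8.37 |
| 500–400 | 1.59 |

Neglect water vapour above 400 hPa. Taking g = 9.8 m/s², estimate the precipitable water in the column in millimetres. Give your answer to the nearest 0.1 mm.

Precipitable water is the column-integrated vapour mass per unit area: PW = (1/g) Σ q̄ Δp, with q in kg/kg and Δp in Pa (1 kg/m² of water = 1 mm).
Layer 1015–820 hPa: Δp = 195 hPa = 19500 Pa, q̄ = 0.0185 kg/kg → 0.0185 × 19500 / 9.8 = 36.81 mm
Layer 820–500 hPa: Δp = 320 hPa = 32000 Pa, q̄ = 0.00837 kg/kg → 0.00837 × 32000 / 9.8 = 27.33 mm
Layer 500–400 hPa: Δp = 100 hPa = 10000 Pa, q̄ = 0.00159 kg/kg → 0.00159 × 10000 / 9.8 = 1.62 mm
PW = 36.81 + 27.33 + 1.62 = 65.76 ≈ 65.8 mm.

PW ≈ 65.8 mm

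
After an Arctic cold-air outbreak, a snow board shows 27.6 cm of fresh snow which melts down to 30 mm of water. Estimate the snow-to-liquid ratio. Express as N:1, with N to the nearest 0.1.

ratio ≈ 9.2

Ratio = snow depth / SWE = 276 mm / 30 mm = 9.2, i.e. 9.2:1.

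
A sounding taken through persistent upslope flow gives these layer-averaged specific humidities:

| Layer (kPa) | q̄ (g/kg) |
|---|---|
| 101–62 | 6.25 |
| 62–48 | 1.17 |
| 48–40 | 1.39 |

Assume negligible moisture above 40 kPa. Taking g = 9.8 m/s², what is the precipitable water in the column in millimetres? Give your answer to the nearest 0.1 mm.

PW ≈ 27.7 mm

Precipitable water is the column-integrated vapour mass per unit area: PW = (1/g) Σ q̄ Δp, with q in kg/kg and Δp in Pa (1 kg/m² of water = 1 mm).
Layer 101–62 kPa: Δp = 390 hPa = 39000 Pa, q̄ = 0.00625 kg/kg → 0.00625 × 39000 / 9.8 = 24.87 mm
Layer 62–48 kPa: Δp = 140 hPa = 14000 Pa, q̄ = 0.00117 kg/kg → 0.00117 × 14000 / 9.8 = 1.67 mm
Layer 48–40 kPa: Δp = 80 hPa = 8000 Pa, q̄ = 0.00139 kg/kg → 0.00139 × 8000 / 9.8 = 1.13 mm
PW = 24.87 + 1.67 + 1.13 = 27.67 ≈ 27.7 mm.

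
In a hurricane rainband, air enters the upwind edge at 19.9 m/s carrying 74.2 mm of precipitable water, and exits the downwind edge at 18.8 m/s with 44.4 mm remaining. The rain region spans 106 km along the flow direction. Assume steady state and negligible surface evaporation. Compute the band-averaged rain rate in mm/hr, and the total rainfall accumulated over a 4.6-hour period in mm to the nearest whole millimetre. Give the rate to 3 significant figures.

Column moisture flux per unit crosswind length is F = V × PW.
Inflow: F_in = 19.9 × 74.2 = 1476.58 mm·m/s
Outflow: F_out = 18.8 × 44.4 = 834.72 mm·m/s
Steady-state rate R = (F_in − F_out)/L = (1476.58 − 834.72) / 106000 m = 6.055e-03 mm/s.
R = 6.055e-03 × 3600 = 21.8 mm/hr.
Over 4.6 h: total = 21.8 × 4.6 = 100.28 ≈ 100 mm.

R ≈ 21.8 mm/hr; total ≈ 100 mm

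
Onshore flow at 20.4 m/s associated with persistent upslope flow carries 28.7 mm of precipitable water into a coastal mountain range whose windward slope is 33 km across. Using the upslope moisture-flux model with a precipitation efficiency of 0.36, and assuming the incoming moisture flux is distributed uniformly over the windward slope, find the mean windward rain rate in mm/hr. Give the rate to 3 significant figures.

Incoming column moisture flux per unit ridge length: F = V × PW = 20.4 × 28.7 = 585.48 mm·m/s.
Spread over the 33 km slope with efficiency ε = 0.36: R = ε·F/W = 0.36 × 585.48 / 33000 m = 6.387e-03 mm/s.
R = 6.387e-03 × 3600 = 23.0 mm/hr.

R ≈ 23.0 mm/hr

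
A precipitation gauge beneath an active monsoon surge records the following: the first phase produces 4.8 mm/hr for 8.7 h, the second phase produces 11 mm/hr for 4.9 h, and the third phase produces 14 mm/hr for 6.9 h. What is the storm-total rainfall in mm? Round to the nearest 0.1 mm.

total ≈ 192.3 mm

Total = Σ Rᵢ Δtᵢ = 4.8 × 8.7 + 11 × 4.9 + 14 × 6.9
      = 41.76 + 53.9 + 96.6 = 192.3 mm.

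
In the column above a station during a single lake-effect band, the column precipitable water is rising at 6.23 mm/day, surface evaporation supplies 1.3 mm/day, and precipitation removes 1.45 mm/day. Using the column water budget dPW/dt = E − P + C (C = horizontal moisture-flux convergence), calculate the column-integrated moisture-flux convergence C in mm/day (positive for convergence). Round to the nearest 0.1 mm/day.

C ≈ 6.4 mm/day

dPW/dt = +6.23 mm/day.
C = dPW/dt − E + P = (+6.23) − 1.3 + 1.45 = 6.4 mm/day.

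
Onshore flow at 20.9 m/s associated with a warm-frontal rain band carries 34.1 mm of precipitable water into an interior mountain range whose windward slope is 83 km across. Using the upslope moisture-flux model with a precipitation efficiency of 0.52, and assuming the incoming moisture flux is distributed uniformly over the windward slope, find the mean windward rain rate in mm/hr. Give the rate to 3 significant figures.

Incoming column moisture flux per unit ridge length: F = V × PW = 20.9 × 34.1 = 712.69 mm·m/s.
Spread over the 83 km slope with efficiency ε = 0.52: R = ε·F/W = 0.52 × 712.69 / 83000 m = 4.465e-03 mm/s.
R = 4.465e-03 × 3600 = 16.1 mm/hr.

R ≈ 16.1 mm/hr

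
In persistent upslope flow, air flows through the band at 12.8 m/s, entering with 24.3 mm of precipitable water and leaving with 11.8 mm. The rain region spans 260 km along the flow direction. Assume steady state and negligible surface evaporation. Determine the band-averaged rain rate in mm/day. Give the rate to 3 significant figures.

Column moisture flux per unit crosswind length is F = V × PW.
Inflow: F_in = 12.8 × 24.3 = 311.04 mm·m/s
Outflow: F_out = 12.8 × 11.8 = 151.04 mm·m/s
Steady-state rate R = (F_in − F_out)/L = (311.04 − 151.04) / 260000 m = 6.154e-04 mm/s.
R = 6.154e-04 × 3600 × 24 = 53.2 mm/day.

R ≈ 53.2 mm/day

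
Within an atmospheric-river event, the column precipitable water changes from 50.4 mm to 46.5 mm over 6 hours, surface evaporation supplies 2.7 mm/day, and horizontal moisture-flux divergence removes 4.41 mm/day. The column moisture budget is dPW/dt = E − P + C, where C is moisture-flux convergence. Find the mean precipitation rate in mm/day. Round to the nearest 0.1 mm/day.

P ≈ 13.9 mm/day

dPW/dt = (46.5 − 50.4) mm / (6/24 day) = -15.600 mm/day.
P = E + C − dPW/dt = 2.7 + (-4.41) − (-15.600) = 13.9 mm/day.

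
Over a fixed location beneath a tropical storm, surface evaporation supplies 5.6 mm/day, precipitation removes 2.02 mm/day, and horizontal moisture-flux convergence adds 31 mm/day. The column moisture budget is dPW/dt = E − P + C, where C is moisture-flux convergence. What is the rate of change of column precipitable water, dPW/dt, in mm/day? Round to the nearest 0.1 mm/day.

dPW/dt ≈ 34.6 mm/day

dPW/dt = E − P + C = 5.6 − 2.02 + (31) = 34.6 mm/day.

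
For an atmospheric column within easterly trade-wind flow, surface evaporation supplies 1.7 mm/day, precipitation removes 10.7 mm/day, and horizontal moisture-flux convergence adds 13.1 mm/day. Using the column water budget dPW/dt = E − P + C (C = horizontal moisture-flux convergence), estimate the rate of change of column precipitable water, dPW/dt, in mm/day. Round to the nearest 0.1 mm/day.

dPW/dt = E − P + C = 1.7 − 10.7 + (13.1) = 4.1 mm/day.

dPW/dt ≈ 4.1 mm/day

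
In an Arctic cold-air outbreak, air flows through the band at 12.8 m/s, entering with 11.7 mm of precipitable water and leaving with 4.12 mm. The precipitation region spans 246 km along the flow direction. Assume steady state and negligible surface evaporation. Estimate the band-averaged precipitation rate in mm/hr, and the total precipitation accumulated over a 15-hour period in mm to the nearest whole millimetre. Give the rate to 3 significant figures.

R ≈ 1.42 mm/hr; total ≈ 21 mm

Column moisture flux per unit crosswind length is F = V × PW.
Inflow: F_in = 12.8 × 11.7 = 149.76 mm·m/s
Outflow: F_out = 12.8 × 4.12 = 52.736 mm·m/s
Steady-state rate R = (F_in − F_out)/L = (149.76 − 52.736) / 246000 m = 3.944e-04 mm/s.
R = 3.944e-04 × 3600 = 1.42 mm/hr.
Over 15 h: total = 1.42 × 15 = 21.3 ≈ 21 mm.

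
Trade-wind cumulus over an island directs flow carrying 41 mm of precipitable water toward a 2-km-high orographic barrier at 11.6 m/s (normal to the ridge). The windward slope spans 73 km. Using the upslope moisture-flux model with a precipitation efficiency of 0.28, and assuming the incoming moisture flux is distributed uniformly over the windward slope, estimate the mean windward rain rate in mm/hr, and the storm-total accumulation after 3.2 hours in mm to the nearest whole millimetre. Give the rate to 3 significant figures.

R ≈ 6.57 mm/hr; total ≈ 21 mm

Incoming column moisture flux per unit ridge length: F = V × PW = 11.6 × 41 = 475.6 mm·m/s.
Spread over the 73 km slope with efficiency ε = 0.28: R = ε·F/W = 0.28 × 475.6 / 73000 m = 1.824e-03 mm/s.
R = 1.824e-03 × 3600 = 6.57 mm/hr.
Over 3.2 h: total = 6.57 × 3.2 = 21.024 ≈ 21 mm.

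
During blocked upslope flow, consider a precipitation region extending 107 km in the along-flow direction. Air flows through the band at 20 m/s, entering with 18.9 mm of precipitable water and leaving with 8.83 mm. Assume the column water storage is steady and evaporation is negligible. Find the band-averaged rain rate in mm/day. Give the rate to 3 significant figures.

Column moisture flux per unit crosswind length is F = V × PW.
Inflow: F_in = 20 × 18.9 = 378 mm·m/s
Outflow: F_out = 20 × 8.83 = 176.6 mm·m/s
Steady-state rate R = (F_in − F_out)/L = (378 − 176.6) / 107000 m = 1.882e-03 mm/s.
R = 1.882e-03 × 3600 × 24 = 163 mm/day.

R ≈ 163 mm/day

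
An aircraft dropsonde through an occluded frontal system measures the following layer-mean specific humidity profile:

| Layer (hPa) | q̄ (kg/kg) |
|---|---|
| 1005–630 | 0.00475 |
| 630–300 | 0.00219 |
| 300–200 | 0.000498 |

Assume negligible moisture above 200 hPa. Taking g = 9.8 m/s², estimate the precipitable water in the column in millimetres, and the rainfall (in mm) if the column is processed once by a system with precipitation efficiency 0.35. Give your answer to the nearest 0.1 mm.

Precipitable water is the column-integrated vapour mass per unit area: PW = (1/g) Σ q̄ Δp, with q in kg/kg and Δp in Pa (1 kg/m² of water = 1 mm).
Layer 1005–630 hPa: Δp = 375 hPa = 37500 Pa, q̄ = 0.00475 kg/kg → 0.00475 × 37500 / 9.8 = 18.18 mm
Layer 630–300 hPa: Δp = 330 hPa = 33000 Pa, q̄ = 0.00219 kg/kg → 0.00219 × 33000 / 9.8 = 7.37 mm
Layer 300–200 hPa: Δp = 100 hPa = 10000 Pa, q̄ = 0.000498 kg/kg → 0.000498 × 10000 / 9.8 = 0.51 mm
PW = 18.18 + 7.37 + 0.51 = 26.06 ≈ 26.1 mm.
Rainfall = ε × PW = 0.35 × 26.1 = 9.1 mm.

PW ≈ 26.1 mm; rainfall ≈ 9.1 mm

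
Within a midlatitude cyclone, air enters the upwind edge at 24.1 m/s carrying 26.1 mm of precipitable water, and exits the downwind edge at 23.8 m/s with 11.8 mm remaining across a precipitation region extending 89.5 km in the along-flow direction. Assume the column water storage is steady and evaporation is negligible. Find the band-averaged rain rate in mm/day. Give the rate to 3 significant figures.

R ≈ 336 mm/day

Column moisture flux per unit crosswind length is F = V × PW.
Inflow: F_in = 24.1 × 26.1 = 629.01 mm·m/s
Outflow: F_out = 23.8 × 11.8 = 280.84 mm·m/s
Steady-state rate R = (F_in − F_out)/L = (629.01 − 280.84) / 89500 m = 3.890e-03 mm/s.
R = 3.890e-03 × 3600 × 24 = 336 mm/day.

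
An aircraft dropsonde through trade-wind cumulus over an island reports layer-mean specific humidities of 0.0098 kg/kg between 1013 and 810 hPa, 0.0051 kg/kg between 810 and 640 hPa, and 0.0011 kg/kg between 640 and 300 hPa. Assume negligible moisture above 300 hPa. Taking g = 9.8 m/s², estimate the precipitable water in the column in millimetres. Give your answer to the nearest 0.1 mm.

PW ≈ 33.0 mm

Precipitable water is the column-integrated vapour mass per unit area: PW = (1/g) Σ q̄ Δp, with q in kg/kg and Δp in Pa (1 kg/m² of water = 1 mm).
Layer 1013–810 hPa: Δp = 203 hPa = 20300 Pa, q̄ = 0.0098 kg/kg → 0.0098 × 20300 / 9.8 = 20.30 mm
Layer 810–640 hPa: Δp = 170 hPa = 17000 Pa, q̄ = 0.0051 kg/kg → 0.0051 × 17000 / 9.8 = 8.85 mm
Layer 640–300 hPa: Δp = 340 hPa = 34000 Pa, q̄ = 0.0011 kg/kg → 0.0011 × 34000 / 9.8 = 3.82 mm
PW = 20.30 + 8.85 + 3.82 = 32.97 ≈ 33.0 mm.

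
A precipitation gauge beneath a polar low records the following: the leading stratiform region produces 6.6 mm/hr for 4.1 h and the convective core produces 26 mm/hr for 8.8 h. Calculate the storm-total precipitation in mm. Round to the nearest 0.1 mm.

total ≈ 255.9 mm

Total = Σ Rᵢ Δtᵢ = 6.6 × 4.1 + 26 × 8.8
      = 27.06 + 228.8 = 255.9 mm.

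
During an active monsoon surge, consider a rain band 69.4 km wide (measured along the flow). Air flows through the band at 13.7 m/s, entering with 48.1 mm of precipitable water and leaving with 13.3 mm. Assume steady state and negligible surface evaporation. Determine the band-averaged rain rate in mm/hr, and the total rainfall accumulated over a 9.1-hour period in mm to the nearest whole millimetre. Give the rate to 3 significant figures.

R ≈ 24.7 mm/hr; total ≈ 225 mm

Column moisture flux per unit crosswind length is F = V × PW.
Inflow: F_in = 13.7 × 48.1 = 658.97 mm·m/s
Outflow: F_out = 13.7 × 13.3 = 182.21 mm·m/s
Steady-state rate R = (F_in − F_out)/L = (658.97 − 182.21) / 69400 m = 6.870e-03 mm/s.
R = 6.870e-03 × 3600 = 24.7 mm/hr.
Over 9.1 h: total = 24.7 × 9.1 = 224.77 ≈ 225 mm.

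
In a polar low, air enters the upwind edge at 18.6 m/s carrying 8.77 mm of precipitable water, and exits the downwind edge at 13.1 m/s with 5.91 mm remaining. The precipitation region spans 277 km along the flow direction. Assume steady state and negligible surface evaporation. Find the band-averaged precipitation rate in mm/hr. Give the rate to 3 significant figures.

R ≈ 1.11 mm/hr

Column moisture flux per unit crosswind length is F = V × PW.
Inflow: F_in = 18.6 × 8.77 = 163.122 mm·m/s
Outflow: F_out = 13.1 × 5.91 = 77.421 mm·m/s
Steady-state rate R = (F_in − F_out)/L = (163.122 − 77.421) / 277000 m = 3.094e-04 mm/s.
R = 3.094e-04 × 3600 = 1.11 mm/hr.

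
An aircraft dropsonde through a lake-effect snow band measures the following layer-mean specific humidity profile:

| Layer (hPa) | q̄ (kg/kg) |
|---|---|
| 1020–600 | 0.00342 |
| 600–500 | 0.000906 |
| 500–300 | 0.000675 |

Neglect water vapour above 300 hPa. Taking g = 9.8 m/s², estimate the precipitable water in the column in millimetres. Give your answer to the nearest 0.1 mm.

Precipitable water is the column-integrated vapour mass per unit area: PW = (1/g) Σ q̄ Δp, with q in kg/kg and Δp in Pa (1 kg/m² of water = 1 mm).
Layer 1020–600 hPa: Δp = 420 hPa = 42000 Pa, q̄ = 0.00342 kg/kg → 0.00342 × 42000 / 9.8 = 14.66 mm
Layer 600–500 hPa: Δp = 100 hPa = 10000 Pa, q̄ = 0.000906 kg/kg → 0.000906 × 10000 / 9.8 = 0.92 mm
Layer 500–300 hPa: Δp = 200 hPa = 20000 Pa, q̄ = 0.000675 kg/kg → 0.000675 × 20000 / 9.8 = 1.38 mm
PW = 14.66 + 0.92 + 1.38 = 16.96 ≈ 17.0 mm.

PW ≈ 17.0 mm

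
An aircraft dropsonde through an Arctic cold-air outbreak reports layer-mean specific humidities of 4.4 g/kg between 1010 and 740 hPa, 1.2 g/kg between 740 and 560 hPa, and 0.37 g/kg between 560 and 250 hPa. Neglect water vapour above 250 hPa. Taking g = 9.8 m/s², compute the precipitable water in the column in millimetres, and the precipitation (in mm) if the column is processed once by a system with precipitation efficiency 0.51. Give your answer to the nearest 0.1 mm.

Precipitable water is the column-integrated vapour mass per unit area: PW = (1/g) Σ q̄ Δp, with q in kg/kg and Δp in Pa (1 kg/m² of water = 1 mm).
Layer 1010–740 hPa: Δp = 270 hPa = 27000 Pa, q̄ = 0.0044 kg/kg → 0.0044 × 27000 / 9.8 = 12.12 mm
Layer 740–560 hPa: Δp = 180 hPa = 18000 Pa, q̄ = 0.0012 kg/kg → 0.0012 × 18000 / 9.8 = 2.20 mm
Layer 560–250 hPa: Δp = 310 hPa = 31000 Pa, q̄ = 0.00037 kg/kg → 0.00037 × 31000 / 9.8 = 1.17 mm
PW = 12.12 + 2.20 + 1.17 = 15.49 ≈ 15.5 mm.
Precipitation = ε × PW = 0.51 × 15.5 = 7.9 mm.

PW ≈ 15.5 mm; precipitation ≈ 7.9 mm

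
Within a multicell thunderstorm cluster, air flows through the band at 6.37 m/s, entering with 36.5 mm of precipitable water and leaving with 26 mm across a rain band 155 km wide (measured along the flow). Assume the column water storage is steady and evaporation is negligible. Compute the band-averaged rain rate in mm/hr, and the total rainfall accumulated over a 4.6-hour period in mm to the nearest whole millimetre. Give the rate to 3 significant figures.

Column moisture flux per unit crosswind length is F = V × PW.
Inflow: F_in = 6.37 × 36.5 = 232.505 mm·m/s
Outflow: F_out = 6.37 × 26 = 165.62 mm·m/s
Steady-state rate R = (F_in − F_out)/L = (232.505 − 165.62) / 155000 m = 4.315e-04 mm/s.
R = 4.315e-04 × 3600 = 1.55 mm/hr.
Over 4.6 h: total = 1.55 × 4.6 = 7.13 ≈ 7 mm.

R ≈ 1.55 mm/hr; total ≈ 7 mm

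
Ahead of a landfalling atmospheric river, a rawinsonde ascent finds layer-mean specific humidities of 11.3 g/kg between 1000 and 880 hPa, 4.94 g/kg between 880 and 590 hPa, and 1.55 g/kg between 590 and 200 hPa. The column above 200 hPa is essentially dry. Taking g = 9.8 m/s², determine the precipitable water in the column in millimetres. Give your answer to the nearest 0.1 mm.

PW ≈ 34.6 mm

Precipitable water is the column-integrated vapour mass per unit area: PW = (1/g) Σ q̄ Δp, with q in kg/kg and Δp in Pa (1 kg/m² of water = 1 mm).
Layer 1000–880 hPa: Δp = 120 hPa = 12000 Pa, q̄ = 0.0113 kg/kg → 0.0113 × 12000 / 9.8 = 13.84 mm
Layer 880–590 hPa: Δp = 290 hPa = 29000 Pa, q̄ = 0.00494 kg/kg → 0.00494 × 29000 / 9.8 = 14.62 mm
Layer 590–200 hPa: Δp = 390 hPa = 39000 Pa, q̄ = 0.00155 kg/kg → 0.00155 × 39000 / 9.8 = 6.17 mm
PW = 13.84 + 14.62 + 6.17 = 34.63 ≈ 34.6 mm.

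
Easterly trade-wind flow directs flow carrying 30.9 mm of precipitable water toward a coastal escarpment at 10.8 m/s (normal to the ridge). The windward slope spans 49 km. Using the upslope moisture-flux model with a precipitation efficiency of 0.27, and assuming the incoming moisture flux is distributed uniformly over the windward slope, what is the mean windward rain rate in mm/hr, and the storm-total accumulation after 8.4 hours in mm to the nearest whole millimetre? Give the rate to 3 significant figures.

R ≈ 6.62 mm/hr; total ≈ 56 mm

Incoming column moisture flux per unit ridge length: F = V × PW = 10.8 × 30.9 = 333.72 mm·m/s.
Spread over the 49 km slope with efficiency ε = 0.27: R = ε·F/W = 0.27 × 333.72 / 49000 m = 1.839e-03 mm/s.
R = 1.839e-03 × 3600 = 6.62 mm/hr.
Over 8.4 h: total = 6.62 × 8.4 = 55.608 ≈ 56 mm.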